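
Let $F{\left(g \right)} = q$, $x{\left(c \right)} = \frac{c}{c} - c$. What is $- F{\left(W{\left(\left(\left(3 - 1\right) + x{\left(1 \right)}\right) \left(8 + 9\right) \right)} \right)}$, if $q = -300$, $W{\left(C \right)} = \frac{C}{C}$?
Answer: $300$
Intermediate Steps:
$x{\left(c \right)} = 1 - c$
$W{\left(C \right)} = 1$
$F{\left(g \right)} = -300$
$- F{\left(W{\left(\left(\left(3 - 1\right) + x{\left(1 \right)}\right) \left(8 + 9\right) \right)} \right)} = \left(-1\right) \left(-300\right) = 300$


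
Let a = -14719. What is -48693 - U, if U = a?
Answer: -33974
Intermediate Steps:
U = -14719
-48693 - U = -48693 - 1*(-14719) = -48693 + 14719 = -33974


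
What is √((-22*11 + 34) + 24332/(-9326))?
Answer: I*√4579392410/4663 ≈ 14.512*I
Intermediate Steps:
√((-22*11 + 34) + 24332/(-9326)) = √((-242 + 34) + 24332*(-1/9326)) = √(-208 - 12166/4663) = √(-982070/4663) = I*√4579392410/4663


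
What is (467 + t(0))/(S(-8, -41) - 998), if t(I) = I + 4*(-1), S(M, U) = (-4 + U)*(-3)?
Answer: -463/863 ≈ -0.53650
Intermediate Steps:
S(M, U) = 12 - 3*U
t(I) = -4 + I (t(I) = I - 4 = -4 + I)
(467 + t(0))/(S(-8, -41) - 998) = (467 + (-4 + 0))/((12 - 3*(-41)) - 998) = (467 - 4)/((12 + 123) - 998) = 463/(135 - 998) = 463/(-863) = 463*(-1/863) = -463/863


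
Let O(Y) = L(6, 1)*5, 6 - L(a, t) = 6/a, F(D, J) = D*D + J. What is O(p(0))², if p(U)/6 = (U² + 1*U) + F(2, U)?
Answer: 625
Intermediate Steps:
F(D, J) = J + D² (F(D, J) = D² + J = J + D²)
L(a, t) = 6 - 6/a
p(U) = 24 + 6*U² + 12*U (p(U) = 6*((U² + 1*U) + (U + 2²)) = 6*((U² + U) + (U + 4)) = 6*((U + U²) + (4 + U)) = 6*(4 + U² + 2*U) = 24 + 6*U² + 12*U)
O(Y) = 25 (O(Y) = (6 - 6/6)*5 = (6 - 6*⅙)*5 = (6 - 1)*5 = 5*5 = 25)
O(p(0))² = 25² = 625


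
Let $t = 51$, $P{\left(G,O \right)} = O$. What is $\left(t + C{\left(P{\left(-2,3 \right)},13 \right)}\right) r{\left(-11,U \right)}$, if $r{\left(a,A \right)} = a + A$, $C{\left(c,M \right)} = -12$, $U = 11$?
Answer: $0$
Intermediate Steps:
$r{\left(a,A \right)} = A + a$
$\left(t + C{\left(P{\left(-2,3 \right)},13 \right)}\right) r{\left(-11,U \right)} = \left(51 - 12\right) \left(11 - 11\right) = 39 \cdot 0 = 0$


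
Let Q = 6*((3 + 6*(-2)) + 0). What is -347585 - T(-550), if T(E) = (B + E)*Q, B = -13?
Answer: -377987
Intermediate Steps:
Q = -54 (Q = 6*((3 - 12) + 0) = 6*(-9 + 0) = 6*(-9) = -54)
T(E) = 702 - 54*E (T(E) = (-13 + E)*(-54) = 702 - 54*E)
-347585 - T(-550) = -347585 - (702 - 54*(-550)) = -347585 - (702 + 29700) = -347585 - 1*30402 = -347585 - 30402 = -377987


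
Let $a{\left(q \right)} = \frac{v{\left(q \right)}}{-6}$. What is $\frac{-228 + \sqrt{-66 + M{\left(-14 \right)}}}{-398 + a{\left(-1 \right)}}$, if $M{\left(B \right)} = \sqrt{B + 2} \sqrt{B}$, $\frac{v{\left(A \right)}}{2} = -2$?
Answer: $\frac{171}{298} - \frac{3 \sqrt{-66 - 2 \sqrt{42}}}{1192} \approx 0.57383 - 0.022364 i$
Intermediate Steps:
$v{\left(A \right)} = -4$ ($v{\left(A \right)} = 2 \left(-2\right) = -4$)
$M{\left(B \right)} = \sqrt{B} \sqrt{2 + B}$ ($M{\left(B \right)} = \sqrt{2 + B} \sqrt{B} = \sqrt{B} \sqrt{2 + B}$)
$a{\left(q \right)} = \frac{2}{3}$ ($a{\left(q \right)} = - \frac{4}{-6} = \left(-4\right) \left(- \frac{1}{6}\right) = \frac{2}{3}$)
$\frac{-228 + \sqrt{-66 + M{\left(-14 \right)}}}{-398 + a{\left(-1 \right)}} = \frac{-228 + \sqrt{-66 + \sqrt{-14} \sqrt{2 - 14}}}{-398 + \frac{2}{3}} = \frac{-228 + \sqrt{-66 + i \sqrt{14} \sqrt{-12}}}{- \frac{1192}{3}} = \left(-228 + \sqrt{-66 + i \sqrt{14} \cdot 2 i \sqrt{3}}\right) \left(- \frac{3}{1192}\right) = \left(-228 + \sqrt{-66 - 2 \sqrt{42}}\right) \left(- \frac{3}{1192}\right) = \frac{171}{298} - \frac{3 \sqrt{-66 - 2 \sqrt{42}}}{1192}$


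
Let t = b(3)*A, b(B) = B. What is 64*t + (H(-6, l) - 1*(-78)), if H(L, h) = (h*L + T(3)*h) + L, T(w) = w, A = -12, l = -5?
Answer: -2217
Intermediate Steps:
H(L, h) = L + 3*h + L*h (H(L, h) = (h*L + 3*h) + L = (L*h + 3*h) + L = (3*h + L*h) + L = L + 3*h + L*h)
t = -36 (t = 3*(-12) = -36)
64*t + (H(-6, l) - 1*(-78)) = 64*(-36) + ((-6 + 3*(-5) - 6*(-5)) - 1*(-78)) = -2304 + ((-6 - 15 + 30) + 78) = -2304 + (9 + 78) = -2304 + 87 = -2217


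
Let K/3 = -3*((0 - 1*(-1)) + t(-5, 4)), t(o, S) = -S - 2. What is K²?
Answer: 2025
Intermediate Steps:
t(o, S) = -2 - S
K = 45 (K = 3*(-3*((0 - 1*(-1)) + (-2 - 1*4))) = 3*(-3*((0 + 1) + (-2 - 4))) = 3*(-3*(1 - 6)) = 3*(-3*(-5)) = 3*15 = 45)
K² = 45² = 2025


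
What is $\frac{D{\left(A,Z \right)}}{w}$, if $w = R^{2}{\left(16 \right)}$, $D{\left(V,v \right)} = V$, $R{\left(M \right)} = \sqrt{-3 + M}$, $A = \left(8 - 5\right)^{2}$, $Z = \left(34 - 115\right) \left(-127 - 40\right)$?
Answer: $\frac{9}{13} \approx 0.69231$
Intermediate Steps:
$Z = 13527$ ($Z = \left(-81\right) \left(-167\right) = 13527$)
$A = 9$ ($A = 3^{2} = 9$)
$w = 13$ ($w = \left(\sqrt{-3 + 16}\right)^{2} = \left(\sqrt{13}\right)^{2} = 13$)
$\frac{D{\left(A,Z \right)}}{w} = \frac{9}{13}$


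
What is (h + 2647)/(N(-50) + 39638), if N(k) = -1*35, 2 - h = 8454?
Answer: -45/307 ≈ -0.14658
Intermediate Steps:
h = -8452 (h = 2 - 1*8454 = 2 - 8454 = -8452)
N(k) = -35
(h + 2647)/(N(-50) + 39638) = (-8452 + 2647)/(-35 + 39638) = -5805/39603 = -5805*1/39603 = -45/307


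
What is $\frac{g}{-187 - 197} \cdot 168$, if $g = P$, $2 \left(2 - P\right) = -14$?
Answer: $- \frac{63}{16} \approx -3.9375$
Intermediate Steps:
$P = 9$ ($P = 2 - -7 = 2 + 7 = 9$)
$g = 9$
$\frac{g}{-187 - 197} \cdot 168 = \frac{9}{-187 - 197} \cdot 168 = \frac{9}{-384} \cdot 168 = 9 \left(- \frac{1}{384}\right) 168 = \left(- \frac{3}{128}\right) 168 = - \frac{63}{16}$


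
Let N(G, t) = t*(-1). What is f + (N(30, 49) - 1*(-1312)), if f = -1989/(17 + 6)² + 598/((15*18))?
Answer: 90086801/71415 ≈ 1261.5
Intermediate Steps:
N(G, t) = -t
f = -110344/71415 (f = -1989/(23²) + 598/270 = -1989/529 + 598*(1/270) = -1989*1/529 + 299/135 = -1989/529 + 299/135 = -110344/71415 ≈ -1.5451)
f + (N(30, 49) - 1*(-1312)) = -110344/71415 + (-1*49 - 1*(-1312)) = -110344/71415 + (-49 + 1312) = -110344/71415 + 1263 = 90086801/71415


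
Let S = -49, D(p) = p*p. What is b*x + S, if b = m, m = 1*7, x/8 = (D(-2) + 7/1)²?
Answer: 6727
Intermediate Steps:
D(p) = p²
x = 968 (x = 8*((-2)² + 7/1)² = 8*(4 + 7*1)² = 8*(4 + 7)² = 8*11² = 8*121 = 968)
m = 7
b = 7
b*x + S = 7*968 - 49 = 6776 - 49 = 6727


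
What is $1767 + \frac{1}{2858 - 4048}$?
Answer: $\frac{2102729}{1190} \approx 1767.0$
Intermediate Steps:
$1767 + \frac{1}{2858 - 4048} = 1767 + \frac{1}{-1190} = 1767 - \frac{1}{1190} = \frac{2102729}{1190}$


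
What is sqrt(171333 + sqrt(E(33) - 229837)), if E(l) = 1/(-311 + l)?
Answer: sqrt(13241299572 + 278*I*sqrt(17762722986))/278 ≈ 413.92 + 0.57911*I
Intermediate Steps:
sqrt(171333 + sqrt(E(33) - 229837)) = sqrt(171333 + sqrt(1/(-311 + 33) - 229837)) = sqrt(171333 + sqrt(1/(-278) - 229837)) = sqrt(171333 + sqrt(-1/278 - 229837)) = sqrt(171333 + sqrt(-63894687/278)) = sqrt(171333 + I*sqrt(17762722986)/278)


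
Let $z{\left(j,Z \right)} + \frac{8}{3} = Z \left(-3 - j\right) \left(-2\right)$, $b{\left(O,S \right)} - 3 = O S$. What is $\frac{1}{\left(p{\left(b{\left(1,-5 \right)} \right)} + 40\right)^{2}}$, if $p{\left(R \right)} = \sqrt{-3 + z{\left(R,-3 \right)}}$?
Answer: $\frac{9}{\left(120 + i \sqrt{105}\right)^{2}} \approx 0.00061149 - 0.0001052 i$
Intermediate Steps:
$b{\left(O,S \right)} = 3 + O S$
$z{\left(j,Z \right)} = - \frac{8}{3} - 2 Z \left(-3 - j\right)$ ($z{\left(j,Z \right)} = - \frac{8}{3} + Z \left(-3 - j\right) \left(-2\right) = - \frac{8}{3} - 2 Z \left(-3 - j\right)$)
$p{\left(R \right)} = \sqrt{- \frac{71}{3} - 6 R}$ ($p{\left(R \right)} = \sqrt{-3 + \left(- \frac{8}{3} + 6 \left(-3\right) + 2 \left(-3\right) R\right)} = \sqrt{-3 - \left(\frac{62}{3} + 6 R\right)} = \sqrt{- \frac{71}{3} - 6 R}$)
$\frac{1}{\left(p{\left(b{\left(1,-5 \right)} \right)} + 40\right)^{2}} = \frac{1}{\left(\frac{\sqrt{-213 - 54 \left(3 + 1 \left(-5\right)\right)}}{3} + 40\right)^{2}} = \frac{1}{\left(\frac{\sqrt{-213 - 54 \left(3 - 5\right)}}{3} + 40\right)^{2}} = \frac{1}{\left(\frac{\sqrt{-213 - -108}}{3} + 40\right)^{2}} = \frac{1}{\left(\frac{\sqrt{-213 + 108}}{3} + 40\right)^{2}} = \frac{1}{\left(\frac{\sqrt{-105}}{3} + 40\right)^{2}} = \frac{1}{\left(\frac{i \sqrt{105}}{3} + 40\right)^{2}} = \frac{1}{\left(40 + \frac{i \sqrt{105}}{3}\right)^{2}}$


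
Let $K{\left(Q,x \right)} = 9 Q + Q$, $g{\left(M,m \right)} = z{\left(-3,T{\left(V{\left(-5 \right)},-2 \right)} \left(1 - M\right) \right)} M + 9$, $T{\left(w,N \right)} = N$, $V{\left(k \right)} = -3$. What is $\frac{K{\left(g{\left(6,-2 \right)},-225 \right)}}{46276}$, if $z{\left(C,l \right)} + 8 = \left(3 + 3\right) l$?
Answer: $\frac{1605}{23138} \approx 0.069366$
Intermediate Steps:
$z{\left(C,l \right)} = -8 + 6 l$ ($z{\left(C,l \right)} = -8 + \left(3 + 3\right) l = -8 + 6 l$)
$g{\left(M,m \right)} = 9 + M \left(-20 + 12 M\right)$ ($g{\left(M,m \right)} = \left(-8 + 6 \left(- 2 \left(1 - M\right)\right)\right) M + 9 = \left(-8 + 6 \left(-2 + 2 M\right)\right) M + 9 = \left(-8 + \left(-12 + 12 M\right)\right) M + 9 = \left(-20 + 12 M\right) M + 9 = M \left(-20 + 12 M\right) + 9 = 9 + M \left(-20 + 12 M\right)$)
$K{\left(Q,x \right)} = 10 Q$
$\frac{K{\left(g{\left(6,-2 \right)},-225 \right)}}{46276} = \frac{10 \left(9 + 4 \cdot 6 \left(-5 + 3 \cdot 6\right)\right)}{46276} = 10 \left(9 + 4 \cdot 6 \left(-5 + 18\right)\right) \frac{1}{46276} = 10 \left(9 + 4 \cdot 6 \cdot 13\right) \frac{1}{46276} = 10 \left(9 + 312\right) \frac{1}{46276} = 10 \cdot 321 \cdot \frac{1}{46276} = 3210 \cdot \frac{1}{46276} = \frac{1605}{23138}$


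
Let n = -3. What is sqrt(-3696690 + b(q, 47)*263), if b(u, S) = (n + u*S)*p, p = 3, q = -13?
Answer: 4*I*sqrt(261321) ≈ 2044.8*I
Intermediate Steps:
b(u, S) = -9 + 3*S*u (b(u, S) = (-3 + u*S)*3 = (-3 + S*u)*3 = -9 + 3*S*u)
sqrt(-3696690 + b(q, 47)*263) = sqrt(-3696690 + (-9 + 3*47*(-13))*263) = sqrt(-3696690 + (-9 - 1833)*263) = sqrt(-3696690 - 1842*263) = sqrt(-3696690 - 484446) = sqrt(-4181136) = 4*I*sqrt(261321)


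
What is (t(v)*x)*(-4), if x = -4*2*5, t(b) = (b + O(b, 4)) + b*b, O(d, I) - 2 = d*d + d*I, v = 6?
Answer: 16640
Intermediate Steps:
O(d, I) = 2 + d**2 + I*d (O(d, I) = 2 + (d*d + d*I) = 2 + (d**2 + I*d) = 2 + d**2 + I*d)
t(b) = 2 + 2*b**2 + 5*b (t(b) = (b + (2 + b**2 + 4*b)) + b*b = (2 + b**2 + 5*b) + b**2 = 2 + 2*b**2 + 5*b)
x = -40 (x = -8*5 = -40)
(t(v)*x)*(-4) = ((2 + 2*6**2 + 5*6)*(-40))*(-4) = ((2 + 2*36 + 30)*(-40))*(-4) = ((2 + 72 + 30)*(-40))*(-4) = (104*(-40))*(-4) = -4160*(-4) = 16640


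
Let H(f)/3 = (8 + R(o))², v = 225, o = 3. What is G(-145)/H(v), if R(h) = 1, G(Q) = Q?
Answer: -145/243 ≈ -0.59671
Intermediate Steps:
H(f) = 243 (H(f) = 3*(8 + 1)² = 3*9² = 3*81 = 243)
G(-145)/H(v) = -145/243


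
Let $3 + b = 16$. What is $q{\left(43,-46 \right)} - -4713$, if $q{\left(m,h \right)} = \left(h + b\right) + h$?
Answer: $4634$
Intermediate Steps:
$b = 13$ ($b = -3 + 16 = 13$)
$q{\left(m,h \right)} = 13 + 2 h$ ($q{\left(m,h \right)} = \left(h + 13\right) + h = \left(13 + h\right) + h = 13 + 2 h$)
$q{\left(43,-46 \right)} - -4713 = \left(13 + 2 \left(-46\right)\right) - -4713 = \left(13 - 92\right) + 4713 = -79 + 4713 = 4634$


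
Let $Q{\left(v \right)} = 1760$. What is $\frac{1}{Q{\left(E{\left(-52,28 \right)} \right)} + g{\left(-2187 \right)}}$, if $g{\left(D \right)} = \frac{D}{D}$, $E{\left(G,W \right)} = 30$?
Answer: $\frac{1}{1761} \approx 0.00056786$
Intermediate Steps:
$g{\left(D \right)} = 1$
$\frac{1}{Q{\left(E{\left(-52,28 \right)} \right)} + g{\left(-2187 \right)}} = \frac{1}{1760 + 1} = \frac{1}{1761}$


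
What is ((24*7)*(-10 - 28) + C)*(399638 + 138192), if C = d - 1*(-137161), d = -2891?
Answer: 68780927380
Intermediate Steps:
C = 134270 (C = -2891 - 1*(-137161) = -2891 + 137161 = 134270)
((24*7)*(-10 - 28) + C)*(399638 + 138192) = ((24*7)*(-10 - 28) + 134270)*(399638 + 138192) = (168*(-38) + 134270)*537830 = (-6384 + 134270)*537830 = 127886*537830 = 68780927380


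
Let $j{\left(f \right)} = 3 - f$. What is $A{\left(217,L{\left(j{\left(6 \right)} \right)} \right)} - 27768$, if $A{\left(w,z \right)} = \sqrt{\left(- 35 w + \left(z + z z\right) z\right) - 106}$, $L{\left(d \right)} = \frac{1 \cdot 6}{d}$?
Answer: $-27768 + i \sqrt{7705} \approx -27768.0 + 87.778 i$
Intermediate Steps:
$L{\left(d \right)} = \frac{6}{d}$
$A{\left(w,z \right)} = \sqrt{-106 - 35 w + z \left(z + z^{2}\right)}$ ($A{\left(w,z \right)} = \sqrt{\left(- 35 w + \left(z + z^{2}\right) z\right) - 106} = \sqrt{\left(- 35 w + z \left(z + z^{2}\right)\right) - 106} = \sqrt{-106 - 35 w + z \left(z + z^{2}\right)}$)
$A{\left(217,L{\left(j{\left(6 \right)} \right)} \right)} - 27768 = \sqrt{-106 + \left(\frac{6}{3 - 6}\right)^{2} + \left(\frac{6}{3 - 6}\right)^{3} - 7595} - 27768 = \sqrt{-106 + \left(\frac{6}{-3}\right)^{2} + \left(\frac{6}{-3}\right)^{3} - 7595} - 27768 = \sqrt{-106 + \left(6 \left(- \frac{1}{3}\right)\right)^{2} + \left(6 \left(- \frac{1}{3}\right)\right)^{3} - 7595} - 27768 = \sqrt{-106 + \left(-2\right)^{2} + \left(-2\right)^{3} - 7595} - 27768 = \sqrt{-106 + 4 - 8 - 7595} - 27768 = \sqrt{-7705} - 27768 = i \sqrt{7705} - 27768 = -27768 + i \sqrt{7705}$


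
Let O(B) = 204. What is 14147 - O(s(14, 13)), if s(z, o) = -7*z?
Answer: 13943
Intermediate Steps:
14147 - O(s(14, 13)) = 14147 - 1*204 = 14147 - 204 = 13943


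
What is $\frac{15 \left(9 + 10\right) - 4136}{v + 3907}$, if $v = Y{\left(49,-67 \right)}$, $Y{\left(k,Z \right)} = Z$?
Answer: $- \frac{3851}{3840} \approx -1.0029$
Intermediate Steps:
$v = -67$
$\frac{15 \left(9 + 10\right) - 4136}{v + 3907} = \frac{15 \left(9 + 10\right) - 4136}{-67 + 3907} = \frac{15 \cdot 19 - 4136}{3840} = \left(285 - 4136\right) \frac{1}{3840} = \left(-3851\right) \frac{1}{3840} = - \frac{3851}{3840}$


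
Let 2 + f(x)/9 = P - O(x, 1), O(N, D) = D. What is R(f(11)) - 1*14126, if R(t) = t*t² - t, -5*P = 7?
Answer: -9523192/125 ≈ -76186.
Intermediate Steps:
P = -7/5 (P = -⅕*7 = -7/5 ≈ -1.4000)
f(x) = -198/5 (f(x) = -18 + 9*(-7/5 - 1*1) = -18 + 9*(-7/5 - 1) = -18 + 9*(-12/5) = -18 - 108/5 = -198/5)
R(t) = t³ - t
R(f(11)) - 1*14126 = ((-198/5)³ - 1*(-198/5)) - 1*14126 = (-7762392/125 + 198/5) - 14126 = -7757442/125 - 14126 = -9523192/125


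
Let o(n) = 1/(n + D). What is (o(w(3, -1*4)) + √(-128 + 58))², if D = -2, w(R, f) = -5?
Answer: (1 - 7*I*√70)²/49 ≈ -69.98 - 2.3905*I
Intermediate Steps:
o(n) = 1/(-2 + n) (o(n) = 1/(n - 2) = 1/(-2 + n))
(o(w(3, -1*4)) + √(-128 + 58))² = (1/(-2 - 5) + √(-128 + 58))² = (1/(-7) + √(-70))² = (-⅐ + I*√70)²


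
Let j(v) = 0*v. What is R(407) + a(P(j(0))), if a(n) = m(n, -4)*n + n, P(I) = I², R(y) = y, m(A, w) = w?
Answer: 407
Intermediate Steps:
j(v) = 0
a(n) = -3*n (a(n) = -4*n + n = -3*n)
R(407) + a(P(j(0))) = 407 - 3*0² = 407 - 3*0 = 407 + 0 = 407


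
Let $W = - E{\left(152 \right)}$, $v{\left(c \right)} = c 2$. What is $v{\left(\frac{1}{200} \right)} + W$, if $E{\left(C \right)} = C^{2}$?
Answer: $- \frac{2310399}{100} \approx -23104.0$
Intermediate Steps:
$v{\left(c \right)} = 2 c$
$W = -23104$ ($W = - 152^{2} = \left(-1\right) 23104 = -23104$)
$v{\left(\frac{1}{200} \right)} + W = \frac{2}{200} - 23104 = 2 \cdot \frac{1}{200} - 23104 = \frac{1}{100} - 23104 = - \frac{2310399}{100}$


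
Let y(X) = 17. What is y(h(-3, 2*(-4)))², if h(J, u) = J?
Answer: 289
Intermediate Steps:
y(h(-3, 2*(-4)))² = 17² = 289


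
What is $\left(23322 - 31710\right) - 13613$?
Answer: $-22001$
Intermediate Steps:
$\left(23322 - 31710\right) - 13613 = -8388 - 13613 = -22001$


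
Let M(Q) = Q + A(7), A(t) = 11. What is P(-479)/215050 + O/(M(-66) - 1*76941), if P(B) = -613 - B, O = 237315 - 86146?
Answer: -16259605457/8278994900 ≈ -1.9640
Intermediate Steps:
O = 151169
M(Q) = 11 + Q (M(Q) = Q + 11 = 11 + Q)
P(-479)/215050 + O/(M(-66) - 1*76941) = (-613 - 1*(-479))/215050 + 151169/((11 - 66) - 1*76941) = (-613 + 479)*(1/215050) + 151169/(-55 - 76941) = -134*1/215050 + 151169/(-76996) = -67/107525 + 151169*(-1/76996) = -67/107525 - 151169/76996 = -16259605457/8278994900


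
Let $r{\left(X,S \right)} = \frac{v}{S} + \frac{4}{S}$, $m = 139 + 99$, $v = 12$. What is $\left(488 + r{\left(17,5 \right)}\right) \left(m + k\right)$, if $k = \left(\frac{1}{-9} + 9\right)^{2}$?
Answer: $\frac{63065168}{405} \approx 1.5572 \cdot 10^{5}$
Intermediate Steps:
$m = 238$
$r{\left(X,S \right)} = \frac{16}{S}$ ($r{\left(X,S \right)} = \frac{12}{S} + \frac{4}{S} = \frac{16}{S}$)
$k = \frac{6400}{81}$ ($k = \left(- \frac{1}{9} + 9\right)^{2} = \left(\frac{80}{9}\right)^{2} = \frac{6400}{81} \approx 79.012$)
$\left(488 + r{\left(17,5 \right)}\right) \left(m + k\right) = \left(488 + \frac{16}{5}\right) \left(238 + \frac{6400}{81}\right) = \left(488 + 16 \cdot \frac{1}{5}\right) \frac{25678}{81} = \left(488 + \frac{16}{5}\right) \frac{25678}{81} = \frac{2456}{5} \cdot \frac{25678}{81} = \frac{63065168}{405}$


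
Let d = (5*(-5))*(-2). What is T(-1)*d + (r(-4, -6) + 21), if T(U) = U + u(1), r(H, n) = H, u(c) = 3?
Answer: 117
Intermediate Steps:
d = 50 (d = -25*(-2) = 50)
T(U) = 3 + U (T(U) = U + 3 = 3 + U)
T(-1)*d + (r(-4, -6) + 21) = (3 - 1)*50 + (-4 + 21) = 2*50 + 17 = 100 + 17 = 117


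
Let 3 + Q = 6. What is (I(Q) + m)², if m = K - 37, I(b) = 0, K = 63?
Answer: 676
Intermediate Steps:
Q = 3 (Q = -3 + 6 = 3)
m = 26 (m = 63 - 37 = 26)
(I(Q) + m)² = (0 + 26)² = 26² = 676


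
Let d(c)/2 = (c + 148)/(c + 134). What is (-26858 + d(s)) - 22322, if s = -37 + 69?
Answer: -4081760/83 ≈ -49178.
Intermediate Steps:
s = 32
d(c) = 2*(148 + c)/(134 + c) (d(c) = 2*((c + 148)/(c + 134)) = 2*((148 + c)/(134 + c)) = 2*(148 + c)/(134 + c))
(-26858 + d(s)) - 22322 = (-26858 + 2*(148 + 32)/(134 + 32)) - 22322 = (-26858 + 2*180/166) - 22322 = (-26858 + 2*(1/166)*180) - 22322 = (-26858 + 180/83) - 22322 = -2229034/83 - 22322 = -4081760/83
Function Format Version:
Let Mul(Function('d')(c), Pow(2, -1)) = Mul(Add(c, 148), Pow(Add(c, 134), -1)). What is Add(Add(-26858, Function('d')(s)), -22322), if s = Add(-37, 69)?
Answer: Rational(-4081760, 83) ≈ -49178.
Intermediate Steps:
s = 32
Function('d')(c) = Mul(2, Pow(Add(134, c), -1), Add(148, c)) (Function('d')(c) = Mul(2, Mul(Add(c, 148), Pow(Add(c, 134), -1))) = Mul(2, Mul(Add(148, c), Pow(Add(134, c), -1))) = Mul(2, Mul(Pow(Add(134, c), -1), Add(148, c))) = Mul(2, Pow(Add(134, c), -1), Add(148, c)))
Add(Add(-26858, Function('d')(s)), -22322) = Add(Add(-26858, Mul(2, Pow(Add(134, 32), -1), Add(148, 32))), -22322) = Add(Add(-26858, Mul(2, Pow(166, -1), 180)), -22322) = Add(Add(-26858, Mul(2, Rational(1, 166), 180)), -22322) = Add(Add(-26858, Rational(180, 83)), -22322) = Add(Rational(-2229034, 83), -22322) = Rational(-4081760, 83)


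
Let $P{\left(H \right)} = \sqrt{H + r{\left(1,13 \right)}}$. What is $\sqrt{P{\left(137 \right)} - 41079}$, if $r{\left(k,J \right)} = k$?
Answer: $\sqrt{-41079 + \sqrt{138}} \approx 202.65 i$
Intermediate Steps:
$P{\left(H \right)} = \sqrt{1 + H}$ ($P{\left(H \right)} = \sqrt{H + 1} = \sqrt{1 + H}$)
$\sqrt{P{\left(137 \right)} - 41079} = \sqrt{\sqrt{1 + 137} - 41079} = \sqrt{\sqrt{138} - 41079} = \sqrt{-41079 + \sqrt{138}}$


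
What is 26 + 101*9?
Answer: 935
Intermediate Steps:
26 + 101*9 = 26 + 909 = 935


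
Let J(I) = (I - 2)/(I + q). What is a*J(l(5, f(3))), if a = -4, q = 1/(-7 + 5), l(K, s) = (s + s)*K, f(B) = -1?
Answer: -32/7 ≈ -4.5714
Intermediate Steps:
l(K, s) = 2*K*s (l(K, s) = (2*s)*K = 2*K*s)
q = -1/2 (q = 1/(-2) = -1/2 ≈ -0.50000)
J(I) = (-2 + I)/(-1/2 + I) (J(I) = (I - 2)/(I - 1/2) = (-2 + I)/(-1/2 + I))
a*J(l(5, f(3))) = -8*(-2 + 2*5*(-1))/(-1 + 2*(2*5*(-1))) = -8*(-2 - 10)/(-1 + 2*(-10)) = -8*(-12)/(-1 - 20) = -8*(-12)/(-21) = -8*(-1)*(-12)/21 = -4*8/7 = -32/7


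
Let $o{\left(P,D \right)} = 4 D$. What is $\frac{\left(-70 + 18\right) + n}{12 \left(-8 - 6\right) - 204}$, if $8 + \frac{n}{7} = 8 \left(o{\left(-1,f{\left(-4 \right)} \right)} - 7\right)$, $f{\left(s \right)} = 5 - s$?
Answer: $- \frac{379}{93} \approx -4.0753$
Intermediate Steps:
$n = 1568$ ($n = -56 + 7 \cdot 8 \left(4 \left(5 - -4\right) - 7\right) = -56 + 7 \cdot 8 \left(4 \left(5 + 4\right) - 7\right) = -56 + 7 \cdot 8 \left(4 \cdot 9 - 7\right) = -56 + 7 \cdot 8 \left(36 - 7\right) = -56 + 7 \cdot 8 \cdot 29 = -56 + 7 \cdot 232 = -56 + 1624 = 1568$)
$\frac{\left(-70 + 18\right) + n}{12 \left(-8 - 6\right) - 204} = \frac{\left(-70 + 18\right) + 1568}{12 \left(-8 - 6\right) - 204} = \frac{-52 + 1568}{12 \left(-14\right) - 204} = \frac{1516}{-168 - 204} = \frac{1516}{-372} = 1516 \left(- \frac{1}{372}\right) = - \frac{379}{93}$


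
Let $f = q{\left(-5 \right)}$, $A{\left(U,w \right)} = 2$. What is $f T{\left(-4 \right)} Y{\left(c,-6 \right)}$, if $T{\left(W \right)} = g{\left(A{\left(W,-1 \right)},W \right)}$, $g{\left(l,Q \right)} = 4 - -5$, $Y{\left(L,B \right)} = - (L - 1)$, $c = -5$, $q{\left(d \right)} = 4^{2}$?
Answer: $864$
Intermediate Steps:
$q{\left(d \right)} = 16$
$Y{\left(L,B \right)} = 1 - L$ ($Y{\left(L,B \right)} = - (-1 + L) = 1 - L$)
$f = 16$
$g{\left(l,Q \right)} = 9$ ($g{\left(l,Q \right)} = 4 + 5 = 9$)
$T{\left(W \right)} = 9$
$f T{\left(-4 \right)} Y{\left(c,-6 \right)} = 16 \cdot 9 \left(1 - -5\right) = 144 \left(1 + 5\right) = 144 \cdot 6 = 864$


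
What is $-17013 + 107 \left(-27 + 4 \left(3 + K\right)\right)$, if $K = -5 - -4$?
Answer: $-19046$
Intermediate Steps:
$K = -1$ ($K = -5 + 4 = -1$)
$-17013 + 107 \left(-27 + 4 \left(3 + K\right)\right) = -17013 + 107 \left(-27 + 4 \left(3 - 1\right)\right) = -17013 + 107 \left(-27 + 4 \cdot 2\right) = -17013 + 107 \left(-27 + 8\right) = -17013 + 107 \left(-19\right) = -17013 - 2033 = -19046$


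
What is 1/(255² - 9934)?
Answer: 1/55091 ≈ 1.8152e-5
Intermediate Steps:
1/(255² - 9934) = 1/(65025 - 9934) = 1/55091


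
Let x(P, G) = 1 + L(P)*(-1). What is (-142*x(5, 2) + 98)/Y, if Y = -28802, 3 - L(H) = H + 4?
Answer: 448/14401 ≈ 0.031109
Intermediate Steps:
L(H) = -1 - H (L(H) = 3 - (H + 4) = 3 - (4 + H) = 3 + (-4 - H) = -1 - H)
x(P, G) = 2 + P (x(P, G) = 1 + (-1 - P)*(-1) = 1 + (1 + P) = 2 + P)
(-142*x(5, 2) + 98)/Y = (-142*(2 + 5) + 98)/(-28802) = (-142*7 + 98)*(-1/28802) = (-994 + 98)*(-1/28802) = -896*(-1/28802) = 448/14401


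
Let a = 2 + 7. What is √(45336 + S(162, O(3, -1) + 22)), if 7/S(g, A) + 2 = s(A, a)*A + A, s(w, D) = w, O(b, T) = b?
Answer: √58755470/36 ≈ 212.92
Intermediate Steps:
a = 9
S(g, A) = 7/(-2 + A + A²) (S(g, A) = 7/(-2 + (A*A + A)) = 7/(-2 + (A² + A)) = 7/(-2 + (A + A²)) = 7/(-2 + A + A²))
√(45336 + S(162, O(3, -1) + 22)) = √(45336 + 7/(-2 + (3 + 22) + (3 + 22)²)) = √(45336 + 7/(-2 + 25 + 25²)) = √(45336 + 7/(-2 + 25 + 625)) = √(45336 + 7/648) = √(29377735/648) = √58755470/36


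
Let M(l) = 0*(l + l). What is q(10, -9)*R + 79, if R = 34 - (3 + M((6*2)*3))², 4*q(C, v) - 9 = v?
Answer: 79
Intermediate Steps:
M(l) = 0 (M(l) = 0*(2*l) = 0)
q(C, v) = 9/4 + v/4
R = 25 (R = 34 - (3 + 0)² = 34 - 1*3² = 34 - 1*9 = 34 - 9 = 25)
q(10, -9)*R + 79 = (9/4 + (¼)*(-9))*25 + 79 = (9/4 - 9/4)*25 + 79 = 0*25 + 79 = 0 + 79 = 79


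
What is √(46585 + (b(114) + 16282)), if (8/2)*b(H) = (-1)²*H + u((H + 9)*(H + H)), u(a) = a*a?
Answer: √786717518/2 ≈ 14024.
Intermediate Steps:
u(a) = a²
b(H) = H/4 + H²*(9 + H)² (b(H) = ((-1)²*H + ((H + 9)*(H + H))²)/4 = (1*H + ((9 + H)*(2*H))²)/4 = (H + (2*H*(9 + H))²)/4 = (H + 4*H²*(9 + H)²)/4 = H/4 + H²*(9 + H)²)
√(46585 + (b(114) + 16282)) = √(46585 + (114*(¼ + 114*(9 + 114)²) + 16282)) = √(46585 + (114*(¼ + 114*123²) + 16282)) = √(46585 + (114*(¼ + 114*15129) + 16282)) = √(46585 + (114*(¼ + 1724706) + 16282)) = √(46585 + (114*(6898825/4) + 16282)) = √(46585 + (393233025/2 + 16282)) = √(46585 + 393265589/2) = √(393358759/2) = √786717518/2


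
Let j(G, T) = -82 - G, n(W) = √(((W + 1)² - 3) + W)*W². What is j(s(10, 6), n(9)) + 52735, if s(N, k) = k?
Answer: 52647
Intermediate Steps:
n(W) = W²*√(-3 + W + (1 + W)²) (n(W) = √(((1 + W)² - 3) + W)*W² = √((-3 + (1 + W)²) + W)*W² = √(-3 + W + (1 + W)²)*W² = W²*√(-3 + W + (1 + W)²))
j(s(10, 6), n(9)) + 52735 = (-82 - 1*6) + 52735 = (-82 - 6) + 52735 = -88 + 52735 = 52647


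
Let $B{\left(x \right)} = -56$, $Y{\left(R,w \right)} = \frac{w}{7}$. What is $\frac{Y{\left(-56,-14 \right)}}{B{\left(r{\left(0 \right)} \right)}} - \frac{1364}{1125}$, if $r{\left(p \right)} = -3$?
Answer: $- \frac{37067}{31500} \approx -1.1767$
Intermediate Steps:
$Y{\left(R,w \right)} = \frac{w}{7}$ ($Y{\left(R,w \right)} = w \frac{1}{7} = \frac{w}{7}$)
$\frac{Y{\left(-56,-14 \right)}}{B{\left(r{\left(0 \right)} \right)}} - \frac{1364}{1125} = \frac{\frac{1}{7} \left(-14\right)}{-56} - \frac{1364}{1125} = \left(-2\right) \left(- \frac{1}{56}\right) - \frac{1364}{1125} = \frac{1}{28} - \frac{1364}{1125} = - \frac{37067}{31500}$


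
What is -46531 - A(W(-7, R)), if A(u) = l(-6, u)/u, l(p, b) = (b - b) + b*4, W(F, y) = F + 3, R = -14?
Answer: -46535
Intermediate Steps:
W(F, y) = 3 + F
l(p, b) = 4*b (l(p, b) = 0 + 4*b = 4*b)
A(u) = 4 (A(u) = (4*u)/u = 4)
-46531 - A(W(-7, R)) = -46531 - 1*4 = -46531 - 4 = -46535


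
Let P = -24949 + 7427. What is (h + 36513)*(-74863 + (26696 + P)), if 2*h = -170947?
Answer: 6432332569/2 ≈ 3.2162e+9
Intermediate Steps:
P = -17522
h = -170947/2 (h = (½)*(-170947) = -170947/2 ≈ -85474.)
(h + 36513)*(-74863 + (26696 + P)) = (-170947/2 + 36513)*(-74863 + (26696 - 17522)) = -97921*(-74863 + 9174)/2 = -97921/2*(-65689) = 6432332569/2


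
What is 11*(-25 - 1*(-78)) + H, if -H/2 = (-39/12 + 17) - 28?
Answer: 1223/2 ≈ 611.50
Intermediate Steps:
H = 57/2 (H = -2*((-39/12 + 17) - 28) = -2*((-39*1/12 + 17) - 28) = -2*((-13/4 + 17) - 28) = -2*(55/4 - 28) = -2*(-57/4) = 57/2 ≈ 28.500)
11*(-25 - 1*(-78)) + H = 11*(-25 - 1*(-78)) + 57/2 = 11*(-25 + 78) + 57/2 = 11*53 + 57/2 = 583 + 57/2 = 1223/2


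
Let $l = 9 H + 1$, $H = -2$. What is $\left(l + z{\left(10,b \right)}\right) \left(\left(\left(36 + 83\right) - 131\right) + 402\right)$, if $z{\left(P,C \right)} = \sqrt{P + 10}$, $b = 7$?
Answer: $-6630 + 780 \sqrt{5} \approx -4885.9$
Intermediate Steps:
$z{\left(P,C \right)} = \sqrt{10 + P}$
$l = -17$ ($l = 9 \left(-2\right) + 1 = -18 + 1 = -17$)
$\left(l + z{\left(10,b \right)}\right) \left(\left(\left(36 + 83\right) - 131\right) + 402\right) = \left(-17 + \sqrt{10 + 10}\right) \left(\left(\left(36 + 83\right) - 131\right) + 402\right) = \left(-17 + \sqrt{20}\right) \left(\left(119 - 131\right) + 402\right) = \left(-17 + 2 \sqrt{5}\right) \left(-12 + 402\right) = \left(-17 + 2 \sqrt{5}\right) 390 = -6630 + 780 \sqrt{5}$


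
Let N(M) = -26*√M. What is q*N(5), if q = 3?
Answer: -78*√5 ≈ -174.41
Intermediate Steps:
q*N(5) = 3*(-26*√5) = -78*√5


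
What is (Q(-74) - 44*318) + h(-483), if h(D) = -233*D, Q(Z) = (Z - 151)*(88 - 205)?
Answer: 124872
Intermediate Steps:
Q(Z) = 17667 - 117*Z (Q(Z) = (-151 + Z)*(-117) = 17667 - 117*Z)
(Q(-74) - 44*318) + h(-483) = ((17667 - 117*(-74)) - 44*318) - 233*(-483) = ((17667 + 8658) - 13992) + 112539 = (26325 - 13992) + 112539 = 12333 + 112539 = 124872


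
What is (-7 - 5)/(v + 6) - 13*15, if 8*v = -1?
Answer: -9261/47 ≈ -197.04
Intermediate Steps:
v = -⅛ (v = (⅛)*(-1) = -⅛ ≈ -0.12500)
(-7 - 5)/(v + 6) - 13*15 = (-7 - 5)/(-⅛ + 6) - 13*15 = -12/47/8 - 195 = -12*8/47 - 195 = -96/47 - 195 = -9261/47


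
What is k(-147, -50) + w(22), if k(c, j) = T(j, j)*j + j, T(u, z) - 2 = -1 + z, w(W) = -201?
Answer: 2199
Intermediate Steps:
T(u, z) = 1 + z (T(u, z) = 2 + (-1 + z) = 1 + z)
k(c, j) = j + j*(1 + j) (k(c, j) = (1 + j)*j + j = j*(1 + j) + j = j + j*(1 + j))
k(-147, -50) + w(22) = -50*(2 - 50) - 201 = -50*(-48) - 201 = 2400 - 201 = 2199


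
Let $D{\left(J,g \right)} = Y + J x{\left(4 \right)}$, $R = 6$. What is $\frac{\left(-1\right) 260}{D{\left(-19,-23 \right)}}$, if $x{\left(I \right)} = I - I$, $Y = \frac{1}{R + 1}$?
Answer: $-1820$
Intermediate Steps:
$Y = \frac{1}{7}$ ($Y = \frac{1}{6 + 1} = \frac{1}{7} \approx 0.14286$)
$x{\left(I \right)} = 0$
$D{\left(J,g \right)} = \frac{1}{7}$ ($D{\left(J,g \right)} = \frac{1}{7} + J 0 = \frac{1}{7} + 0 = \frac{1}{7}$)
$\frac{\left(-1\right) 260}{D{\left(-19,-23 \right)}} = \left(-1\right) 260 \frac{1}{\frac{1}{7}} = \left(-260\right) 7 = -1820$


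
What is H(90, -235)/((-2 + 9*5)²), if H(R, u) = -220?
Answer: -220/1849 ≈ -0.11898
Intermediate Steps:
H(90, -235)/((-2 + 9*5)²) = -220/(-2 + 9*5)² = -220/(-2 + 45)² = -220/(43²) = -220/1849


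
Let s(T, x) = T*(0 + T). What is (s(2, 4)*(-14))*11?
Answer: -616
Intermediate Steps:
s(T, x) = T² (s(T, x) = T*T = T²)
(s(2, 4)*(-14))*11 = (2²*(-14))*11 = (4*(-14))*11 = -56*11 = -616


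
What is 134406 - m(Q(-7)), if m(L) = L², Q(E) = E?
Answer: 134357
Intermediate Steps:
134406 - m(Q(-7)) = 134406 - 1*(-7)² = 134406 - 1*49 = 134406 - 49 = 134357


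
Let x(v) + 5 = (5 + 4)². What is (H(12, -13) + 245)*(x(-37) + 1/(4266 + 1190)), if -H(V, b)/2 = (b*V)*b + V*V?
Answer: -1699679043/5456 ≈ -3.1153e+5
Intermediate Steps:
H(V, b) = -2*V² - 2*V*b² (H(V, b) = -2*((b*V)*b + V*V) = -2*((V*b)*b + V²) = -2*(V*b² + V²) = -2*(V² + V*b²) = -2*V² - 2*V*b²)
x(v) = 76 (x(v) = -5 + (5 + 4)² = -5 + 9² = -5 + 81 = 76)
(H(12, -13) + 245)*(x(-37) + 1/(4266 + 1190)) = (-2*12*(12 + (-13)²) + 245)*(76 + 1/(4266 + 1190)) = (-2*12*(12 + 169) + 245)*(76 + 1/5456) = (-2*12*181 + 245)*(76 + 1/5456) = (-4344 + 245)*(414657/5456) = -4099*414657/5456 = -1699679043/5456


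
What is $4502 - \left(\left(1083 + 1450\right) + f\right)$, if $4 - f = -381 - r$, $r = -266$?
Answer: $1850$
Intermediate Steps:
$f = 119$ ($f = 4 - \left(-381 - -266\right) = 4 - \left(-381 + 266\right) = 4 - -115 = 4 + 115 = 119$)
$4502 - \left(\left(1083 + 1450\right) + f\right) = 4502 - \left(\left(1083 + 1450\right) + 119\right) = 4502 - \left(2533 + 119\right) = 4502 - 2652 = 1850$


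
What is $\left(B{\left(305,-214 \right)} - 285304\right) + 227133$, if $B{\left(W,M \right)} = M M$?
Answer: $-12375$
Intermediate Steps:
$B{\left(W,M \right)} = M^{2}$
$\left(B{\left(305,-214 \right)} - 285304\right) + 227133 = \left(\left(-214\right)^{2} - 285304\right) + 227133 = \left(45796 - 285304\right) + 227133 = -239508 + 227133 = -12375$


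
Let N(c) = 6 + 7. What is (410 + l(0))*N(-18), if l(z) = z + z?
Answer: 5330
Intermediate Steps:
l(z) = 2*z
N(c) = 13
(410 + l(0))*N(-18) = (410 + 2*0)*13 = (410 + 0)*13 = 410*13 = 5330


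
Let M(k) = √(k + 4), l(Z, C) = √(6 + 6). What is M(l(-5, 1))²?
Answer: 4 + 2*√3 ≈ 7.4641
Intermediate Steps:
l(Z, C) = 2*√3 (l(Z, C) = √12 = 2*√3)
M(k) = √(4 + k)
M(l(-5, 1))² = (√(4 + 2*√3))² = 4 + 2*√3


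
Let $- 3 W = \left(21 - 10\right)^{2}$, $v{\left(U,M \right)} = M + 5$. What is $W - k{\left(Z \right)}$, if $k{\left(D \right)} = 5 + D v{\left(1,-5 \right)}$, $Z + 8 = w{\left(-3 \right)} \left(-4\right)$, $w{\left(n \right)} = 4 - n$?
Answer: $- \frac{136}{3} \approx -45.333$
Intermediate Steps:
$v{\left(U,M \right)} = 5 + M$
$W = - \frac{121}{3}$ ($W = - \frac{\left(21 - 10\right)^{2}}{3} = - \frac{11^{2}}{3} = \left(- \frac{1}{3}\right) 121 = - \frac{121}{3} \approx -40.333$)
$Z = -36$ ($Z = -8 + \left(4 - -3\right) \left(-4\right) = -8 + \left(4 + 3\right) \left(-4\right) = -8 + 7 \left(-4\right) = -8 - 28 = -36$)
$k{\left(D \right)} = 5$ ($k{\left(D \right)} = 5 + D \left(5 - 5\right) = 5 + D 0 = 5 + 0 = 5$)
$W - k{\left(Z \right)} = - \frac{121}{3} - 5 = - \frac{136}{3}$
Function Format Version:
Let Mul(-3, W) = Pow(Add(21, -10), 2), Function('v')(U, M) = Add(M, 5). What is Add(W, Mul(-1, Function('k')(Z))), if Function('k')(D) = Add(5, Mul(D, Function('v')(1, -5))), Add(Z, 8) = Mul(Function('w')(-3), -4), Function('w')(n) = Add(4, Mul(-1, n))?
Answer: Rational(-136, 3) ≈ -45.333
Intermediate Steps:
Function('v')(U, M) = Add(5, M)
W = Rational(-121, 3) (W = Mul(Rational(-1, 3), Pow(Add(21, -10), 2)) = Mul(Rational(-1, 3), Pow(11, 2)) = Mul(Rational(-1, 3), 121) = Rational(-121, 3) ≈ -40.333)
Z = -36 (Z = Add(-8, Mul(Add(4, Mul(-1, -3)), -4)) = Add(-8, Mul(Add(4, 3), -4)) = Add(-8, Mul(7, -4)) = Add(-8, -28) = -36)
Function('k')(D) = 5 (Function('k')(D) = Add(5, Mul(D, Add(5, -5))) = Add(5, Mul(D, 0)) = Add(5, 0) = 5)
Add(W, Mul(-1, Function('k')(Z))) = Add(Rational(-121, 3), Mul(-1, 5)) = Add(Rational(-121, 3), -5) = Rational(-136, 3)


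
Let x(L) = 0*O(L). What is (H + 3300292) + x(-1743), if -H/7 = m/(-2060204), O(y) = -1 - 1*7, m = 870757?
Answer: 6799280874867/2060204 ≈ 3.3003e+6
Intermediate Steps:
O(y) = -8 (O(y) = -1 - 7 = -8)
x(L) = 0 (x(L) = 0*(-8) = 0)
H = 6095299/2060204 (H = -6095299/(-2060204) = -6095299*(-1)/2060204 = -7*(-870757/2060204) = 6095299/2060204 ≈ 2.9586)
(H + 3300292) + x(-1743) = (6095299/2060204 + 3300292) + 0 = 6799280874867/2060204 + 0 = 6799280874867/2060204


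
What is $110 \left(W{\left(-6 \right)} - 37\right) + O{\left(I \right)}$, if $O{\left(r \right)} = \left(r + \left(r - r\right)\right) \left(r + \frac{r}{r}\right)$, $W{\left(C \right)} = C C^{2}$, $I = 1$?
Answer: $-27828$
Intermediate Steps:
$W{\left(C \right)} = C^{3}$
$O{\left(r \right)} = r \left(1 + r\right)$ ($O{\left(r \right)} = \left(r + 0\right) \left(r + 1\right) = r \left(1 + r\right)$)
$110 \left(W{\left(-6 \right)} - 37\right) + O{\left(I \right)} = 110 \left(\left(-6\right)^{3} - 37\right) + 1 \left(1 + 1\right) = 110 \left(-216 - 37\right) + 1 \cdot 2 = 110 \left(-253\right) + 2 = -27830 + 2 = -27828$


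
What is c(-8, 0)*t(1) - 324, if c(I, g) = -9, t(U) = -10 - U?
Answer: -225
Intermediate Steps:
c(-8, 0)*t(1) - 324 = -9*(-10 - 1*1) - 324 = -9*(-10 - 1) - 324 = -9*(-11) - 324 = 99 - 324 = -225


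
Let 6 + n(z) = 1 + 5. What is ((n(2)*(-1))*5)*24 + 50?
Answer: 50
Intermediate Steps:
n(z) = 0 (n(z) = -6 + (1 + 5) = -6 + 6 = 0)
((n(2)*(-1))*5)*24 + 50 = ((0*(-1))*5)*24 + 50 = (0*5)*24 + 50 = 0*24 + 50 = 0 + 50 = 50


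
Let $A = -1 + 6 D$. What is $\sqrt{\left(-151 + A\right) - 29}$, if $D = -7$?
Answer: $i \sqrt{223} \approx 14.933 i$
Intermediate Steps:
$A = -43$ ($A = -1 + 6 \left(-7\right) = -1 - 42 = -43$)
$\sqrt{\left(-151 + A\right) - 29} = \sqrt{\left(-151 - 43\right) - 29} = \sqrt{-194 - 29} = \sqrt{-223} = i \sqrt{223}$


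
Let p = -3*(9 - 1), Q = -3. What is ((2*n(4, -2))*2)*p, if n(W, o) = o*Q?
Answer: -576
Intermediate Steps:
n(W, o) = -3*o (n(W, o) = o*(-3) = -3*o)
p = -24 (p = -3*8 = -24)
((2*n(4, -2))*2)*p = ((2*(-3*(-2)))*2)*(-24) = ((2*6)*2)*(-24) = (12*2)*(-24) = 24*(-24) = -576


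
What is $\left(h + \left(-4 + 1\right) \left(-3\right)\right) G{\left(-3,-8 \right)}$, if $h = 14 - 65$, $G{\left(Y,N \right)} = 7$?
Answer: $-294$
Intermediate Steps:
$h = -51$
$\left(h + \left(-4 + 1\right) \left(-3\right)\right) G{\left(-3,-8 \right)} = \left(-51 + \left(-4 + 1\right) \left(-3\right)\right) 7 = \left(-51 - -9\right) 7 = \left(-51 + 9\right) 7 = \left(-42\right) 7 = -294$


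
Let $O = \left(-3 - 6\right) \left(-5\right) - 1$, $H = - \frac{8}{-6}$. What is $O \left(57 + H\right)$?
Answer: $\frac{7700}{3} \approx 2566.7$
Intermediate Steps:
$H = \frac{4}{3}$ ($H = \left(-8\right) \left(- \frac{1}{6}\right) = \frac{4}{3} \approx 1.3333$)
$O = 44$ ($O = \left(-3 - 6\right) \left(-5\right) - 1 = \left(-9\right) \left(-5\right) - 1 = 45 - 1 = 44$)
$O \left(57 + H\right) = 44 \left(57 + \frac{4}{3}\right) = 44 \cdot \frac{175}{3} = \frac{7700}{3}$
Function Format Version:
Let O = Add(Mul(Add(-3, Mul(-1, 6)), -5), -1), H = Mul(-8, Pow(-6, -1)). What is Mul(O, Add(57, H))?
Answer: Rational(7700, 3) ≈ 2566.7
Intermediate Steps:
H = Rational(4, 3) (H = Mul(-8, Rational(-1, 6)) = Rational(4, 3) ≈ 1.3333)
O = 44 (O = Add(Mul(Add(-3, -6), -5), -1) = Add(Mul(-9, -5), -1) = Add(45, -1) = 44)
Mul(O, Add(57, H)) = Mul(44, Add(57, Rational(4, 3))) = Mul(44, Rational(175, 3)) = Rational(7700, 3)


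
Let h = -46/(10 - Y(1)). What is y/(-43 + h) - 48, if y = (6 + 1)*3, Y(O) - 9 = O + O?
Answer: -41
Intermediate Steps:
Y(O) = 9 + 2*O (Y(O) = 9 + (O + O) = 9 + 2*O)
y = 21 (y = 7*3 = 21)
h = 46 (h = -46/(10 - (9 + 2*1)) = -46/(10 - (9 + 2)) = -46/(10 - 1*11) = -46/(10 - 11) = -46/(-1) = -46*(-1) = 46)
y/(-43 + h) - 48 = 21/(-43 + 46) - 48 = 21/3 - 48 = (⅓)*21 - 48 = 7 - 48 = -41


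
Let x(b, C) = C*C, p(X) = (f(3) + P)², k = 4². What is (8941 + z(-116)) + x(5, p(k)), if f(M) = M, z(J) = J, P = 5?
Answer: 12921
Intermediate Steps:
k = 16
p(X) = 64 (p(X) = (3 + 5)² = 8² = 64)
x(b, C) = C²
(8941 + z(-116)) + x(5, p(k)) = (8941 - 116) + 64² = 8825 + 4096 = 12921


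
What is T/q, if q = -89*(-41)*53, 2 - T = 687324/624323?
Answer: 561322/120742195231 ≈ 4.6489e-6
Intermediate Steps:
T = 561322/624323 (T = 2 - 687324/624323 = 561322/624323 ≈ 0.89909)
q = 193397 (q = 3649*53 = 193397)
T/q = (561322/624323)/193397 = (561322/624323)*(1/193397) = 561322/120742195231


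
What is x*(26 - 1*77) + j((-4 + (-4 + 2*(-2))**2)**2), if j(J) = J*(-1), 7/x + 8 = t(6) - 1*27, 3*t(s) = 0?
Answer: -17949/5 ≈ -3589.8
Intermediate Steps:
t(s) = 0 (t(s) = (1/3)*0 = 0)
x = -1/5 (x = 7/(-8 + (0 - 1*27)) = 7/(-8 + (0 - 27)) = 7/(-8 - 27) = 7/(-35) = 7*(-1/35) = -1/5 ≈ -0.20000)
j(J) = -J
x*(26 - 1*77) + j((-4 + (-4 + 2*(-2))**2)**2) = -(26 - 1*77)/5 - (-4 + (-4 + 2*(-2))**2)**2 = -(26 - 77)/5 - (-4 + (-4 - 4)**2)**2 = -1/5*(-51) - (-4 + (-8)**2)**2 = 51/5 - (-4 + 64)**2 = 51/5 - 1*60**2 = 51/5 - 1*3600 = 51/5 - 3600 = -17949/5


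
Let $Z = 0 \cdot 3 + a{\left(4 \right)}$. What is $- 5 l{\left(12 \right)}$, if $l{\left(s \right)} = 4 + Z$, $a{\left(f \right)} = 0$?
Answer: $-20$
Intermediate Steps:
$Z = 0$ ($Z = 0 \cdot 3 + 0 = 0 + 0 = 0$)
$l{\left(s \right)} = 4$ ($l{\left(s \right)} = 4 + 0 = 4$)
$- 5 l{\left(12 \right)} = \left(-5\right) 4 = -20$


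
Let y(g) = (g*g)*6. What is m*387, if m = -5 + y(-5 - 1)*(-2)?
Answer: -169119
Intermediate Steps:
y(g) = 6*g² (y(g) = g²*6 = 6*g²)
m = -437 (m = -5 + (6*(-5 - 1)²)*(-2) = -5 + (6*(-6)²)*(-2) = -5 + (6*36)*(-2) = -5 + 216*(-2) = -5 - 432 = -437)
m*387 = -437*387 = -169119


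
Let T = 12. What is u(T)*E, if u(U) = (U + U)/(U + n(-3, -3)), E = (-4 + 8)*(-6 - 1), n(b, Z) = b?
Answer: -224/3 ≈ -74.667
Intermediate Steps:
E = -28 (E = 4*(-7) = -28)
u(U) = 2*U/(-3 + U) (u(U) = (U + U)/(U - 3) = (2*U)/(-3 + U) = 2*U/(-3 + U))
u(T)*E = (2*12/(-3 + 12))*(-28) = (2*12/9)*(-28) = (2*12*(⅑))*(-28) = (8/3)*(-28) = -224/3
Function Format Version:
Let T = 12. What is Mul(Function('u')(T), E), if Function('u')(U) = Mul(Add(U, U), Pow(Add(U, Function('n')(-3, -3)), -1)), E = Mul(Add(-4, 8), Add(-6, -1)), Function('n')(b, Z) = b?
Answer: Rational(-224, 3) ≈ -74.667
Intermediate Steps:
E = -28 (E = Mul(4, -7) = -28)
Function('u')(U) = Mul(2, U, Pow(Add(-3, U), -1)) (Function('u')(U) = Mul(Add(U, U), Pow(Add(U, -3), -1)) = Mul(Mul(2, U), Pow(Add(-3, U), -1)) = Mul(2, U, Pow(Add(-3, U), -1)))
Mul(Function('u')(T), E) = Mul(Mul(2, 12, Pow(Add(-3, 12), -1)), -28) = Mul(Mul(2, 12, Pow(9, -1)), -28) = Mul(Mul(2, 12, Rational(1, 9)), -28) = Mul(Rational(8, 3), -28) = Rational(-224, 3)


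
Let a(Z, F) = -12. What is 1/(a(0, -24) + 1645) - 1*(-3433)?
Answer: 5606090/1633 ≈ 3433.0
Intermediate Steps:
1/(a(0, -24) + 1645) - 1*(-3433) = 1/(-12 + 1645) - 1*(-3433) = 1/1633 + 3433 = 5606090/1633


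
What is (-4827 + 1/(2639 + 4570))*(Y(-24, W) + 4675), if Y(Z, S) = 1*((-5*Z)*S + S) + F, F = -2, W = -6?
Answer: -137347082374/7209 ≈ -1.9052e+7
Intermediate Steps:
Y(Z, S) = -2 + S - 5*S*Z (Y(Z, S) = 1*((-5*Z)*S + S) - 2 = 1*(-5*S*Z + S) - 2 = 1*(S - 5*S*Z) - 2 = (S - 5*S*Z) - 2 = -2 + S - 5*S*Z)
(-4827 + 1/(2639 + 4570))*(Y(-24, W) + 4675) = (-4827 + 1/(2639 + 4570))*((-2 - 6 - 5*(-6)*(-24)) + 4675) = (-4827 + 1/7209)*((-2 - 6 - 720) + 4675) = (-4827 + 1/7209)*(-728 + 4675) = -34797842/7209*3947 = -137347082374/7209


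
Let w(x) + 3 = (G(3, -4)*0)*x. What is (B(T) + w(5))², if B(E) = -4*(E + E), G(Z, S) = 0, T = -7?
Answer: 2809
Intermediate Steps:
w(x) = -3 (w(x) = -3 + (0*0)*x = -3 + 0*x = -3 + 0 = -3)
B(E) = -8*E
(B(T) + w(5))² = (-8*(-7) - 3)² = (56 - 3)² = 53² = 2809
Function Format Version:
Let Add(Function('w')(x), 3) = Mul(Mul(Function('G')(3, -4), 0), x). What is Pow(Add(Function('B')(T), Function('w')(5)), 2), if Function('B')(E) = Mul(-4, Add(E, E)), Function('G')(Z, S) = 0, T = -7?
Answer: 2809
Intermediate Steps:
Function('w')(x) = -3 (Function('w')(x) = Add(-3, Mul(Mul(0, 0), x)) = Add(-3, Mul(0, x)) = Add(-3, 0) = -3)
Function('B')(E) = Mul(-8, E) (Function('B')(E) = Mul(-4, Mul(2, E)) = Mul(-8, E))
Pow(Add(Function('B')(T), Function('w')(5)), 2) = Pow(Add(Mul(-8, -7), -3), 2) = Pow(Add(56, -3), 2) = Pow(53, 2) = 2809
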